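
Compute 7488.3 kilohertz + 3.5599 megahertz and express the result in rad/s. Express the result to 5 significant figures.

6.9418 × 10^7 rad/s

7488.3 kHz = 4.70504 × 10^7 rad/s and 3.5599 MHz = 2.23675 × 10^7 rad/s.
4.70504 × 10^7 + 2.23675 × 10^7 ≈ 6.9418 × 10^7 rad/s.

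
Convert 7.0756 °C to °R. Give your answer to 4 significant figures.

°R = (°C + 273.15) × 9/5.
Applying the formula gives 504.4 °R.

504.4 °R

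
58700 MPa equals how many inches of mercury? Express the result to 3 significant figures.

1 megapascal = 295.300 inHg.
58700 × 295.300 ≈ 1.73 × 10^7 inHg.

1.73 × 10^7 inHg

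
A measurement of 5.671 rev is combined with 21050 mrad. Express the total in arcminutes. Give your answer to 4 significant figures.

194900 arcminutes

5.671 rev = 122494 arcmin and 21050 mrad = 72364.6 arcmin.
122494 + 72364.6 ≈ 194900 arcmin.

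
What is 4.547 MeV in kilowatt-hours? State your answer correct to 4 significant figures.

1 MeV = 4.45049 × 10^-20 kWh.
4.547 × 4.45049 × 10^-20 ≈ 2.024 × 10^-19 kWh.

2.024 × 10^-19 kWh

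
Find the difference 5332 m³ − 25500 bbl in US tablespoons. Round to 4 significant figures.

5332 m³ = 3.60593e+8 US tbsp and 25500 bbl = 2.74176e+8 US tbsp.
3.60593e+8 − 2.74176e+8 ≈ 8.642e+7 US tbsp.

8.642e+7 US tbsp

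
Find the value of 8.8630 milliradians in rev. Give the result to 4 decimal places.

1 mrad = 0.000159155 rev.
Thus 8.8630 × 0.000159155 ≈ 0.0014 rev.

0.0014 rev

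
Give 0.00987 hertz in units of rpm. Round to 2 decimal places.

0.59 rpm

1 hertz = 60.0000 revolutions per minute.
So 0.00987 × 60.0000 ≈ 0.59 rpm.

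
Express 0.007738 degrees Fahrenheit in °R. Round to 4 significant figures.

°R = °F + 459.67.
Applying the formula gives 459.7 °R.

459.7 degrees Rankine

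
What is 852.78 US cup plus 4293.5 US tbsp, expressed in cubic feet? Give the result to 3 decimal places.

852.78 US cup = 7.12501 ft³ and 4293.5 US tbsp = 2.24202 ft³.
7.12501 + 2.24202 ≈ 9.367 ft³.

9.367 ft³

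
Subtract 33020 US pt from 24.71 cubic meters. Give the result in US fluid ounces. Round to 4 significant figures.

307200 US fl oz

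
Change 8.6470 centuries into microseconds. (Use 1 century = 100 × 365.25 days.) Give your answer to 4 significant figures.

1 century = 3.15576 × 10^15 microseconds.
So 8.6470 × 3.15576 × 10^15 ≈ 2.729 × 10^16 μs.

2.729 × 10^16 μs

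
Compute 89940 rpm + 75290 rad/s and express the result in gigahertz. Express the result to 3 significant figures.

1.35 × 10^-5 GHz

89940 rpm = 1.49900 × 10^-6 GHz and 75290 rad/s = 1.19828 × 10^-5 GHz.
1.49900 × 10^-6 + 1.19828 × 10^-5 ≈ 1.35 × 10^-5 GHz.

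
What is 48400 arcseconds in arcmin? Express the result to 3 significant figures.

807 arcmin

1 arcsec = 0.0166667 arcmin.
So 48400 × 0.0166667 ≈ 807 arcmin.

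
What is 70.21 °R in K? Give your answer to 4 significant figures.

°R = K × 9/5.
Applying the formula gives 39.01 K.

39.01 kelvins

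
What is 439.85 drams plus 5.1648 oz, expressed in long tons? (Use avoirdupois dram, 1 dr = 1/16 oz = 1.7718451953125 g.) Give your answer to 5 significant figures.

0.00091114 long ton

439.85 dr = 0.0007670375 long ton and 5.1648 oz = 0.0001441071 long ton.
0.0007670375 + 0.0001441071 ≈ 0.00091114 long ton.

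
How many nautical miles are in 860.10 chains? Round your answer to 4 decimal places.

9.3426 nautical miles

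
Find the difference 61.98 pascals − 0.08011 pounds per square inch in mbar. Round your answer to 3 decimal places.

61.98 Pa = 0.619800 mbar and 0.08011 psi = 5.52339 mbar.
0.619800 − 5.52339 ≈ -4.904 mbar.

-4.904 mbar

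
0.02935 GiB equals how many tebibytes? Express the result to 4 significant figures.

2.866 × 10^-5 TiB

1 GiB = 0.0009765625 tebibytes.
So 0.02935 × 0.0009765625 ≈ 2.866 × 10^-5 TiB.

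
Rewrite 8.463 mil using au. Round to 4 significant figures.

1 mil = 1.69789 × 10^-16 au.
8.463 × 1.69789 × 10^-16 ≈ 1.437 × 10^-15 au.

1.437 × 10^-15 au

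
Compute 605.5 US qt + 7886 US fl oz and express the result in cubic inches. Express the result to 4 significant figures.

49200 in³

605.5 US qt = 34967.6 in³ and 7886 US fl oz = 14231.8 in³.
34967.6 + 14231.8 ≈ 49200 in³.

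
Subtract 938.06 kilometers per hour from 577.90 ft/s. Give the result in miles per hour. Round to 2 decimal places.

-188.86 mph

577.90 ft/s = 394.023 mph and 938.06 km/h = 582.883 mph.
394.023 − 582.883 ≈ -188.86 mph.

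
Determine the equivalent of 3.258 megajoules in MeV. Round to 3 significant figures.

1 MJ = 6.24151 × 10^18 megaelectronvolts.
Thus 3.258 × 6.24151 × 10^18 ≈ 2.03 × 10^19 MeV.

2.03 × 10^19 megaelectronvolts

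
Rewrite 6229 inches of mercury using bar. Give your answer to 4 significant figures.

210.9 bar

1 inch of mercury = 0.0338639 bar.
6229 × 0.0338639 ≈ 210.9 bar.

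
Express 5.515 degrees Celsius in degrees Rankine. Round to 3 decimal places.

501.597 degrees Rankine

°R = (°C + 273.15) × 9/5.
Applying the formula gives 501.597 °R.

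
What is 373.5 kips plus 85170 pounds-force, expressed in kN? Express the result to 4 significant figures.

2040 kN

373.5 kip = 1661.41 kN and 85170 lbf = 378.855 kN.
1661.41 + 378.855 ≈ 2040 kN.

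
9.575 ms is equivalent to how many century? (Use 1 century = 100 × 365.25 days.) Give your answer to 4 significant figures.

1 millisecond = 3.16881 × 10^-13 century.
Thus 9.575 × 3.16881 × 10^-13 ≈ 3.034 × 10^-12 century.

3.034 × 10^-12 century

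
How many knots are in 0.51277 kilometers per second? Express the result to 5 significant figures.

996.75 knots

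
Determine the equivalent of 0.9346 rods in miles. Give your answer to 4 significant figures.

0.002921 mi

1 rod = 0.00312500 mi.
Then 0.9346 × 0.00312500 ≈ 0.002921 mi.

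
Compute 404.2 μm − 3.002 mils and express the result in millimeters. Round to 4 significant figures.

404.2 μm = 0.404200 mm and 3.002 mil = 0.0762508 mm.
0.404200 − 0.0762508 ≈ 0.3279 mm.

0.3279 millimeters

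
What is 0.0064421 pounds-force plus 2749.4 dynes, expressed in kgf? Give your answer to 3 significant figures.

0.0064421 lbf = 0.00292209 kgf and 2749.4 dyn = 0.00280361 kgf.
0.00292209 + 0.00280361 ≈ 0.00573 kgf.

0.00573 kgf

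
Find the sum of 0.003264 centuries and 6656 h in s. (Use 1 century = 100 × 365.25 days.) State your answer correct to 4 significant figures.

0.003264 century = 1.03004e+7 s and 6656 h = 2.39616e+7 s.
1.03004e+7 + 2.39616e+7 ≈ 3.426e+7 s.

3.426e+7 seconds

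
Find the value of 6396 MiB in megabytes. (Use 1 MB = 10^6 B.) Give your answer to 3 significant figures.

6710 megabytes

1 MiB = 1.04858 MB.
6396 × 1.04858 ≈ 6710 MB.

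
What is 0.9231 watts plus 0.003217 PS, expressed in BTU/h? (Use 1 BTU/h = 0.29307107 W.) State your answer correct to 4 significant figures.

11.22 BTU per hour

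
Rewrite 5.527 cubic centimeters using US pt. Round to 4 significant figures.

0.01168 US pt

1 cubic centimeter = 0.00211338 US pt.
So 5.527 × 0.00211338 ≈ 0.01168 US pt.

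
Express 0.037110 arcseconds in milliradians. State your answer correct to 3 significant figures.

0.000180 milliradians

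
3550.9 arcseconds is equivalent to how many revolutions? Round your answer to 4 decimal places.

1 arcsec = 7.71605 × 10^-7 rev.
Then 3550.9 × 7.71605 × 10^-7 ≈ 0.0027 rev.

0.0027 rev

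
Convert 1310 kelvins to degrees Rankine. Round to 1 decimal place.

2358.0 °R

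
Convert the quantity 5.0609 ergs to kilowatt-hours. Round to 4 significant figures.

1 erg = 2.77778e-14 kWh.
Thus 5.0609 × 2.77778e-14 ≈ 1.406e-13 kWh.

1.406e-13 kWh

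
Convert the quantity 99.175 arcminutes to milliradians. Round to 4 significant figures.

28.85 mrad

1 arcmin = 0.290888 mrad.
Thus 99.175 × 0.290888 ≈ 28.85 mrad.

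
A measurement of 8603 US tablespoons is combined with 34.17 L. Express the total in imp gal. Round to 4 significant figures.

35.50 imp gal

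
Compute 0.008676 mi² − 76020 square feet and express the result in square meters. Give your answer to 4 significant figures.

0.008676 mi² = 22470.7 m² and 76020 ft² = 7062.49 m².
22470.7 − 7062.49 ≈ 15410 m².

15410 square meters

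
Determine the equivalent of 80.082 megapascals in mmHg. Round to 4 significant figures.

1 MPa = 7500.62 millimeters of mercury.
Thus 80.082 × 7500.62 ≈ 600700 mmHg.

600700 mmHg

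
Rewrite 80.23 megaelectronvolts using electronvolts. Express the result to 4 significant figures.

8.023 × 10^7 electronvolts

1 megaelectronvolt = 1.00000 × 10^6 electronvolts.
80.23 × 1.00000 × 10^6 ≈ 8.023 × 10^7 eV.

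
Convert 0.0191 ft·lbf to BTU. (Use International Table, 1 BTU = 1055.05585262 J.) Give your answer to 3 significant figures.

1 ft·lbf = 0.00128507 British thermal units.
Then 0.0191 × 0.00128507 ≈ 2.45e-5 BTU.

2.45e-5 BTU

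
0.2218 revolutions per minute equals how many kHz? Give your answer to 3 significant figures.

3.70e-6 kHz

1 rpm = 1.66667e-5 kilohertz.
Then 0.2218 × 1.66667e-5 ≈ 3.70e-6 kHz.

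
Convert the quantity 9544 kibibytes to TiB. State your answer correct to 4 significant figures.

8.889e-6 tebibytes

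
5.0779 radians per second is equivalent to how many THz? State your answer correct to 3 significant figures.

8.08e-13 THz

1 radian per second = 1.59155e-13 terahertz.
So 5.0779 × 1.59155e-13 ≈ 8.08e-13 THz.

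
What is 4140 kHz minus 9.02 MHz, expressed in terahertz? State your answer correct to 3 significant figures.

4140 kHz = 4.14000e-6 THz and 9.02 MHz = 9.02000e-6 THz.
4.14000e-6 − 9.02000e-6 ≈ -4.88e-6 THz.

-4.88e-6 THz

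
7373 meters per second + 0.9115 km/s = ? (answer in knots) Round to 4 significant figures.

16100 kn

7373 m/s = 14332.0 kn and 0.9115 km/s = 1771.81 kn.
14332.0 + 1771.81 ≈ 16100 kn.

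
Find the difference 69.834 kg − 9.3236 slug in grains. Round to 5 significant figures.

-1.0221e+6 gr

69.834 kg = 1077703 gr and 9.3236 slug = 2099846 gr.
1077703 − 2099846 ≈ -1.0221e+6 gr.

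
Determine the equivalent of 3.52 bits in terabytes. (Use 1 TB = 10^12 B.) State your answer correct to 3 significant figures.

4.40 × 10^-13 TB

1 bit = 1.25000 × 10^-13 terabytes.
Then 3.52 × 1.25000 × 10^-13 ≈ 4.40 × 10^-13 TB.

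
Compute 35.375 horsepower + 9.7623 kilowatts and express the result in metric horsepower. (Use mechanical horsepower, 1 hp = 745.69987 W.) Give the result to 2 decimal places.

35.375 hp = 35.8656 PS and 9.7623 kW = 13.2730 PS.
35.8656 + 13.2730 ≈ 49.14 PS.

49.14 PS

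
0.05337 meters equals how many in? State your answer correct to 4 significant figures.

2.101 in

1 meter = 39.3701 in.
So 0.05337 × 39.3701 ≈ 2.101 in.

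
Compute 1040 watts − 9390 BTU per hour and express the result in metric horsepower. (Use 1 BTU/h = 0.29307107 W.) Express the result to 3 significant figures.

1040 W = 1.41401 PS and 9390 BTU/h = 3.74159 PS.
1.41401 − 3.74159 ≈ -2.33 PS.

-2.33 metric horsepower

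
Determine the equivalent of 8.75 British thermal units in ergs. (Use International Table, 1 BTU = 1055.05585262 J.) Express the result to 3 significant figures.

9.23e+10 ergs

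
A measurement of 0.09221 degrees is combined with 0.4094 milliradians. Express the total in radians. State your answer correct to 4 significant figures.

0.002019 rad

0.09221 ° = 0.00160937 rad and 0.4094 mrad = 0.000409400 rad.
0.00160937 + 0.000409400 ≈ 0.002019 rad.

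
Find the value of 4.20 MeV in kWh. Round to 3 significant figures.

1 MeV = 4.45049 × 10^-20 kWh.
So 4.20 × 4.45049 × 10^-20 ≈ 1.87 × 10^-19 kWh.

1.87 × 10^-19 kilowatt-hours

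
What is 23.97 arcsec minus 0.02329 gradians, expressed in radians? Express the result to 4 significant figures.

-0.0002496 rad

23.97 arcsec = 0.000116210 rad and 0.02329 grad = 0.000365838 rad.
0.000116210 − 0.000365838 ≈ -0.0002496 rad.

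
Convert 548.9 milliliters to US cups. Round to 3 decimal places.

2.320 US cup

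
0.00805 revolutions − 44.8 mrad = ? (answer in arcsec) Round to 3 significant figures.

0.00805 rev = 10432.8 arcsec and 44.8 mrad = 9240.66 arcsec.
10432.8 − 9240.66 ≈ 1190 arcsec.

1190 arcsec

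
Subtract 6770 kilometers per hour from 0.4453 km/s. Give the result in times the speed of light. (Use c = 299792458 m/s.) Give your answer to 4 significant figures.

0.4453 km/s = 1.485361 × 10^-6 c and 6770 km/h = 6.272858 × 10^-6 c.
1.485361 × 10^-6 − 6.272858 × 10^-6 ≈ -4.787 × 10^-6 c.

-4.787 × 10^-6 times the speed of light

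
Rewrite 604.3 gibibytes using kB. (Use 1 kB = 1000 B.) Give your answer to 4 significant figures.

6.489e+8 kB

1 GiB = 1.07374e+6 kB.
604.3 × 1.07374e+6 ≈ 6.489e+8 kB.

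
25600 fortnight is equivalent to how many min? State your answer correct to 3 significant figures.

1 fortnight = 20160.0 min.
25600 × 20160.0 ≈ 5.16 × 10^8 min.

5.16 × 10^8 minutes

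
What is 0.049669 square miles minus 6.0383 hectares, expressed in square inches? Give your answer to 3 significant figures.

0.049669 mi² = 1.99396e+8 in² and 6.0383 ha = 9.35938e+7 in².
1.99396e+8 − 9.35938e+7 ≈ 1.06e+8 in².

1.06e+8 in²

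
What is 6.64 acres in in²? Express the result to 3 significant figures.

4.17e+7 in²

1 acre = 6.27264e+6 in².
6.64 × 6.27264e+6 ≈ 4.17e+7 in².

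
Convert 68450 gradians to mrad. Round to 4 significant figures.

1.075 × 10^6 milliradians

1 gradian = 15.7080 mrad.
68450 × 15.7080 ≈ 1.075 × 10^6 mrad.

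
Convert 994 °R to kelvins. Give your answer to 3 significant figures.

°R = K × 9/5.
Applying the formula gives 552 K.

552 kelvins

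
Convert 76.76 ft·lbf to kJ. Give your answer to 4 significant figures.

0.1041 kJ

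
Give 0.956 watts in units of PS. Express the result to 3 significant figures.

1 watt = 0.00135962 PS.
Then 0.956 × 0.00135962 ≈ 0.00130 PS.

0.00130 PS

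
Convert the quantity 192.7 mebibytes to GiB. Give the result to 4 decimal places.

0.1882 gibibytes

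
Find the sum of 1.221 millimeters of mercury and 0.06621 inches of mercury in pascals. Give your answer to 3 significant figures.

1.221 mmHg = 162.787 Pa and 0.06621 inHg = 224.213 Pa.
162.787 + 224.213 ≈ 387 Pa.

387 Pa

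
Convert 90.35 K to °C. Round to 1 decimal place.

-182.8 °C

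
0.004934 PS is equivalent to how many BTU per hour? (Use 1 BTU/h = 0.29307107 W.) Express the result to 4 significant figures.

12.38 BTU/h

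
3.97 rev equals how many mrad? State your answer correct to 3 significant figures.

24900 milliradians

1 revolution = 6283.19 mrad.
Thus 3.97 × 6283.19 ≈ 24900 mrad.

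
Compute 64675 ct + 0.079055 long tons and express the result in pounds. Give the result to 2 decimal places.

205.60 lb

64675 ct = 28.5168 lb and 0.079055 long ton = 177.083 lb.
28.5168 + 177.083 ≈ 205.60 lb.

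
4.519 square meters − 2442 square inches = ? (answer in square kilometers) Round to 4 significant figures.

4.519 m² = 4.51900 × 10^-6 km² and 2442 in² = 1.57548 × 10^-6 km².
4.51900 × 10^-6 − 1.57548 × 10^-6 ≈ 2.944 × 10^-6 km².

2.944 × 10^-6 km²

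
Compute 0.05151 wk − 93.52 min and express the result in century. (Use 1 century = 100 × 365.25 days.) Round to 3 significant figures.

8.09e-6 century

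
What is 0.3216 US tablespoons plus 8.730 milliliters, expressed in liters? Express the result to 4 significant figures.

0.3216 US tbsp = 0.00475542 L and 8.730 mL = 0.00873000 L.
0.00475542 + 0.00873000 ≈ 0.01349 L.

0.01349 L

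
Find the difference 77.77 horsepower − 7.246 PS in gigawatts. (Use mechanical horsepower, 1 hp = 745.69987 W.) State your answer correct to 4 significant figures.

5.266 × 10^-5 gigawatts

77.77 hp = 5.79931 × 10^-5 GW and 7.246 PS = 5.32942 × 10^-6 GW.
5.79931 × 10^-5 − 5.32942 × 10^-6 ≈ 5.266 × 10^-5 GW.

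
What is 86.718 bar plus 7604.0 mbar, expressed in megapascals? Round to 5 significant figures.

9.4322 megapascals

86.718 bar = 8.67180 MPa and 7604.0 mbar = 0.760400 MPa.
8.67180 + 0.760400 ≈ 9.4322 MPa.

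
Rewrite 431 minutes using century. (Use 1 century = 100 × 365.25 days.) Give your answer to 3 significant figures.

1 minute = 1.90129 × 10^-8 century.
431 × 1.90129 × 10^-8 ≈ 8.19 × 10^-6 century.

8.19 × 10^-6 century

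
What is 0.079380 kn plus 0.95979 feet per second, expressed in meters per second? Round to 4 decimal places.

0.079380 kn = 0.0408366 m/s and 0.95979 ft/s = 0.292544 m/s.
0.0408366 + 0.292544 ≈ 0.3334 m/s.

0.3334 meters per second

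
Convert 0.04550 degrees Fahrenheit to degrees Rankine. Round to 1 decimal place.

459.7 °R

°R = °F + 459.67.
Applying the formula gives 459.7 °R.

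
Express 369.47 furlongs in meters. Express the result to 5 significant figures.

1 furlong = 201.168 m.
Then 369.47 × 201.168 ≈ 74326 m.

74326 meters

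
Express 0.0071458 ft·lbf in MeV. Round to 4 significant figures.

6.047 × 10^10 megaelectronvolts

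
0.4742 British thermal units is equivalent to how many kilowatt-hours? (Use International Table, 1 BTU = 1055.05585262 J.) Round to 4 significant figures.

1 British thermal unit = 0.000293071 kilowatt-hours.
0.4742 × 0.000293071 ≈ 0.0001390 kWh.

0.0001390 kWh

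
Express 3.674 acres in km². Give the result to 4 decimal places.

1 acre = 0.00404686 km².
Then 3.674 × 0.00404686 ≈ 0.0149 km².

0.0149 square kilometers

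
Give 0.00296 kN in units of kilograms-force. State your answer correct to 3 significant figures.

1 kilonewton = 101.972 kgf.
Thus 0.00296 × 101.972 ≈ 0.302 kgf.

0.302 kilograms-force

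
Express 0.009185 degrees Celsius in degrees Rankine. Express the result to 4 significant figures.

°R = (°C + 273.15) × 9/5.
Applying the formula gives 491.7 °R.

491.7 degrees Rankine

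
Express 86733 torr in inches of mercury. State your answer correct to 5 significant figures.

3414.7 inches of mercury

1 torr = 0.0393701 inches of mercury.
So 86733 × 0.0393701 ≈ 3414.7 inHg.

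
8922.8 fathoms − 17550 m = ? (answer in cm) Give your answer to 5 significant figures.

-123200 cm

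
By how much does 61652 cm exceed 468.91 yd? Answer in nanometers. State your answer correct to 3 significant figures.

1.88e+11 nm

61652 cm = 6.16520e+11 nm and 468.91 yd = 4.28771e+11 nm.
6.16520e+11 − 4.28771e+11 ≈ 1.88e+11 nm.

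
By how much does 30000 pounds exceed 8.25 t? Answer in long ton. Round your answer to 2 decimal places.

5.27 long ton

30000 lb = 13.3929 long ton and 8.25 t = 8.11970 long ton.
13.3929 − 8.11970 ≈ 5.27 long ton.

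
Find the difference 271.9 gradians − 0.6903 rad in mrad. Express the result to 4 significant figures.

271.9 grad = 4271.00 mrad and 0.6903 rad = 690.300 mrad.
4271.00 − 690.300 ≈ 3581 mrad.

3581 milliradians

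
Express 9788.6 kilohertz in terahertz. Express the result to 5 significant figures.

9.7886 × 10^-6 THz

1 kilohertz = 1.00000 × 10^-9 THz.
9788.6 × 1.00000 × 10^-9 ≈ 9.7886 × 10^-6 THz.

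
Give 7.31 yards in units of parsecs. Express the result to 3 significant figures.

1 yd = 2.96337 × 10^-17 pc.
So 7.31 × 2.96337 × 10^-17 ≈ 2.17 × 10^-16 pc.

2.17 × 10^-16 pc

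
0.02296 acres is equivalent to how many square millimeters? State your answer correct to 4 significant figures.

9.292 × 10^7 mm²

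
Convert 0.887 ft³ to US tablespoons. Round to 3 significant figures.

1700 US tablespoons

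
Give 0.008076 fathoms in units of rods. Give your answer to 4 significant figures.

1 fathom = 0.363636 rods.
So 0.008076 × 0.363636 ≈ 0.002937 rod.

0.002937 rods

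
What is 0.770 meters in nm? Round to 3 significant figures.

7.70 × 10^8 nm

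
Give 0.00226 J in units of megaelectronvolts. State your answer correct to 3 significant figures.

1 J = 6.24151e+12 megaelectronvolts.
0.00226 × 6.24151e+12 ≈ 1.41e+10 MeV.

1.41e+10 MeV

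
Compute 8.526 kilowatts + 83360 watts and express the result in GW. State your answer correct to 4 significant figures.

9.189e-5 gigawatts

8.526 kW = 8.52600e-6 GW and 83360 W = 8.33600e-5 GW.
8.52600e-6 + 8.33600e-5 ≈ 9.189e-5 GW.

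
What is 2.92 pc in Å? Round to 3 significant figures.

9.01e+26 Å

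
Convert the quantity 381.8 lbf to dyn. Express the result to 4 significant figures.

1 lbf = 444822 dyn.
So 381.8 × 444822 ≈ 1.698e+8 dyn.

1.698e+8 dyn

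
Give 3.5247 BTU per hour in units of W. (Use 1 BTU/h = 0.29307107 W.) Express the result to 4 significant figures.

1 BTU per hour = 0.293071 W.
Then 3.5247 × 0.293071 ≈ 1.033 W.

1.033 watts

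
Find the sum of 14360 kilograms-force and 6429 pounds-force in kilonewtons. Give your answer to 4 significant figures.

169.4 kN

14360 kgf = 140.823 kN and 6429 lbf = 28.5976 kN.
140.823 + 28.5976 ≈ 169.4 kN.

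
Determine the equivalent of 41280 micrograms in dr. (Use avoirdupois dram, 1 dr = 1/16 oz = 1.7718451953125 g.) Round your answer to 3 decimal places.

1 μg = 5.64383e-7 drams.
41280 × 5.64383e-7 ≈ 0.023 dr.

0.023 dr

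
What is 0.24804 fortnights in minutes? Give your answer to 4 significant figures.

5000 min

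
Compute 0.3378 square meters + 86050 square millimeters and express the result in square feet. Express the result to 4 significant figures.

4.562 square feet

0.3378 m² = 3.63605 ft² and 86050 mm² = 0.926234 ft².
3.63605 + 0.926234 ≈ 4.562 ft².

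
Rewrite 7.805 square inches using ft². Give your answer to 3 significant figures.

1 in² = 0.00694444 ft².
Then 7.805 × 0.00694444 ≈ 0.0542 ft².

0.0542 ft²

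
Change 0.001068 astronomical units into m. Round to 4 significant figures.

1.598e+8 m

1 astronomical unit = 1.49598e+11 meters.
So 0.001068 × 1.49598e+11 ≈ 1.598e+8 m.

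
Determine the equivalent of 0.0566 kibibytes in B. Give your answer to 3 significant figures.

58.0 B

1 KiB = 1024.00 B.
0.0566 × 1024.00 ≈ 58.0 B.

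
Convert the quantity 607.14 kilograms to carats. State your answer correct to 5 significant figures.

3.0357e+6 ct

1 kg = 5000.00 ct.
So 607.14 × 5000.00 ≈ 3.0357e+6 ct.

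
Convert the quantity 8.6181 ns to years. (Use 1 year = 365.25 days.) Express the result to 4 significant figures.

1 ns = 3.16881e-17 yr.
So 8.6181 × 3.16881e-17 ≈ 2.731e-16 yr.

2.731e-16 yr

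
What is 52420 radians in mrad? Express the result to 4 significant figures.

5.242e+7 mrad

1 radian = 1000.00 mrad.
So 52420 × 1000.00 ≈ 5.242e+7 mrad.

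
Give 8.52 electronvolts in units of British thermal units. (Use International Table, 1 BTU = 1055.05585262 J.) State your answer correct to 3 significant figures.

1.29e-21 BTU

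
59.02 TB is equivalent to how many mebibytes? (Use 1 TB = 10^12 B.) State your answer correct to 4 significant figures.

1 TB = 953674 MiB.
So 59.02 × 953674 ≈ 5.629 × 10^7 MiB.

5.629 × 10^7 mebibytes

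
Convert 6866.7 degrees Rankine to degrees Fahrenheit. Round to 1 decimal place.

°R = °F + 459.67.
Applying the formula gives 6407.0 °F.

6407.0 °F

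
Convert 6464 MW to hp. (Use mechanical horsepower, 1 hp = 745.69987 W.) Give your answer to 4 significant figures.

8.668 × 10^6 hp

1 megawatt = 1341.02 horsepower.
Thus 6464 × 1341.02 ≈ 8.668 × 10^6 hp.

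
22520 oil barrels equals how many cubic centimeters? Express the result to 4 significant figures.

1 bbl = 158987 cubic centimeters.
Then 22520 × 158987 ≈ 3.580e+9 cm³.

3.580e+9 cm³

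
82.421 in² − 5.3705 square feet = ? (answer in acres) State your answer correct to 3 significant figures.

82.421 in² = 1.31398e-5 acre and 5.3705 ft² = 0.000123290 acre.
1.31398e-5 − 0.000123290 ≈ -0.000110 acre.

-0.000110 acre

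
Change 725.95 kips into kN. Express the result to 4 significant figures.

1 kip = 4.44822 kilonewtons.
725.95 × 4.44822 ≈ 3229 kN.

3229 kN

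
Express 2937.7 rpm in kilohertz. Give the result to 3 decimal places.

0.049 kilohertz

1 rpm = 1.66667e-5 kHz.
2937.7 × 1.66667e-5 ≈ 0.049 kHz.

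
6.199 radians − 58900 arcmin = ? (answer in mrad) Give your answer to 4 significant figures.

6.199 rad = 6199.00 mrad and 58900 arcmin = 17133.3 mrad.
6199.00 − 17133.3 ≈ -10930 mrad.

-10930 mrad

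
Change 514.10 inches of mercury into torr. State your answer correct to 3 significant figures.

13100 torr

1 inHg = 25.4000 torr.
514.10 × 25.4000 ≈ 13100 torr.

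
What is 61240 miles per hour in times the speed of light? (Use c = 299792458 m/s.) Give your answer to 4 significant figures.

1 mph = 1.49116e-9 times the speed of light.
Thus 61240 × 1.49116e-9 ≈ 9.132e-5 c.

9.132e-5 c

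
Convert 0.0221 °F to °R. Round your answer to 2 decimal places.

°R = °F + 459.67.
Applying the formula gives 459.69 °R.

459.69 °R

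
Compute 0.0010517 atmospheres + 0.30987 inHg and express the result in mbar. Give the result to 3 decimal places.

0.0010517 atm = 1.06564 mbar and 0.30987 inHg = 10.4934 mbar.
1.06564 + 10.4934 ≈ 11.559 mbar.

11.559 mbar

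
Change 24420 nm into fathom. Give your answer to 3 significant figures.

1.34 × 10^-5 fathoms

1 nm = 5.46807 × 10^-10 fathom.
Thus 24420 × 5.46807 × 10^-10 ≈ 1.34 × 10^-5 fathom.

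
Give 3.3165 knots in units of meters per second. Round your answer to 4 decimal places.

1.7062 meters per second

1 knot = 0.514444 m/s.
3.3165 × 0.514444 ≈ 1.7062 m/s.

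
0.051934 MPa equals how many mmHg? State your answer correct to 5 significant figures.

389.54 millimeters of mercury

1 megapascal = 7500.62 mmHg.
So 0.051934 × 7500.62 ≈ 389.54 mmHg.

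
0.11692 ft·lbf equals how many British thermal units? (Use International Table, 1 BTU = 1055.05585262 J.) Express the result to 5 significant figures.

0.00015025 British thermal units

1 foot-pound = 0.00128507 British thermal units.
So 0.11692 × 0.00128507 ≈ 0.00015025 BTU.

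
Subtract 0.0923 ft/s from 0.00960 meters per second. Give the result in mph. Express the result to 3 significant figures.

0.00960 m/s = 0.0214746 mph and 0.0923 ft/s = 0.0629318 mph.
0.0214746 − 0.0629318 ≈ -0.0415 mph.

-0.0415 mph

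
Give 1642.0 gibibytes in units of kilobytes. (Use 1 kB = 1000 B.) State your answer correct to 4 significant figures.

1.763 × 10^9 kilobytes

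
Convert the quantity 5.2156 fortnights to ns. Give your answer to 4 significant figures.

6.309e+15 nanoseconds

1 fortnight = 1.20960e+15 ns.
So 5.2156 × 1.20960e+15 ≈ 6.309e+15 ns.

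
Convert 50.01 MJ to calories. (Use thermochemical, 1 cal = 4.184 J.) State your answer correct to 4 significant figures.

1 megajoule = 239006 cal.
Thus 50.01 × 239006 ≈ 1.195e+7 cal.

1.195e+7 cal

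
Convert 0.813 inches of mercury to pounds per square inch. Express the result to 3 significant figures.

1 inch of mercury = 0.491154 psi.
Then 0.813 × 0.491154 ≈ 0.399 psi.

0.399 pounds per square inch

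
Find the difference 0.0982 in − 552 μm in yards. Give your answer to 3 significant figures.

0.00212 yd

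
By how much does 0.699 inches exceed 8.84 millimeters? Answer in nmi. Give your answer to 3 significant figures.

4.81 × 10^-6 nmi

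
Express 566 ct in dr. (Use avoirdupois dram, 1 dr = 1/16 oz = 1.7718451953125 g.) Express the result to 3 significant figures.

63.9 dr

1 carat = 0.112877 drams.
Then 566 × 0.112877 ≈ 63.9 dr.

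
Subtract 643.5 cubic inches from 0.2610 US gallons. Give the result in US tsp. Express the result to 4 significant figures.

-1939 US tsp

0.2610 US gal = 200.448 US tsp and 643.5 in³ = 2139.43 US tsp.
200.448 − 2139.43 ≈ -1939 US tsp.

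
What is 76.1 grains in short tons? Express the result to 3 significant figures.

1 gr = 7.14286 × 10^-8 short tons.
Thus 76.1 × 7.14286 × 10^-8 ≈ 5.44 × 10^-6 short ton.

5.44 × 10^-6 short tons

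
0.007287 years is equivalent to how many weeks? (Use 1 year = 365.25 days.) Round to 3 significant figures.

0.380 wk

1 year = 52.1786 weeks.
Then 0.007287 × 52.1786 ≈ 0.380 wk.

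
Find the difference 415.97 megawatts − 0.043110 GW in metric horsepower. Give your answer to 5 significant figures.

506950 metric horsepower

415.97 MW = 565562 PS and 0.043110 GW = 58613.3 PS.
565562 − 58613.3 ≈ 506950 PS.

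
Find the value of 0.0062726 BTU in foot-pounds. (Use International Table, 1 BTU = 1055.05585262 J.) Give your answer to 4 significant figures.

4.881 ft·lbf

1 BTU = 778.169 ft·lbf.
0.0062726 × 778.169 ≈ 4.881 ft·lbf.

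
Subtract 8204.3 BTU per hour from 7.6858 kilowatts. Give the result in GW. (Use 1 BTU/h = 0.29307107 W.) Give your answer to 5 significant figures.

5.2814 × 10^-6 gigawatts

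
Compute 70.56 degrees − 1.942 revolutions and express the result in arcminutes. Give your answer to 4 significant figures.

70.56 ° = 4233.60 arcmin and 1.942 rev = 41947.2 arcmin.
4233.60 − 41947.2 ≈ -37710 arcmin.

-37710 arcmin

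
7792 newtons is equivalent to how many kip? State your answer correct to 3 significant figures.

1.75 kips

1 newton = 0.000224809 kips.
7792 × 0.000224809 ≈ 1.75 kip.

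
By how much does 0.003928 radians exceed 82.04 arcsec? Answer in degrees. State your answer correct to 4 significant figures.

0.2023 degrees

0.003928 rad = 0.225058 ° and 82.04 arcsec = 0.0227889 °.
0.225058 − 0.0227889 ≈ 0.2023 °.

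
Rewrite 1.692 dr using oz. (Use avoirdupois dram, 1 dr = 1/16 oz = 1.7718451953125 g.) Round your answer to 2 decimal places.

0.11 oz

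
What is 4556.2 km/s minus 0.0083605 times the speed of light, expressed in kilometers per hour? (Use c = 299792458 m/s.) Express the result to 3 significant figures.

7.38 × 10^6 km/h

4556.2 km/s = 1.64023 × 10^7 km/h and 0.0083605 c = 9.02309 × 10^6 km/h.
1.64023 × 10^7 − 9.02309 × 10^6 ≈ 7.38 × 10^6 km/h.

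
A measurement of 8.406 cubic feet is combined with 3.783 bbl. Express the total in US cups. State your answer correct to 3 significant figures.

3550 US cup

8.406 ft³ = 1006.10 US cup and 3.783 bbl = 2542.18 US cup.
1006.10 + 2542.18 ≈ 3550 US cup.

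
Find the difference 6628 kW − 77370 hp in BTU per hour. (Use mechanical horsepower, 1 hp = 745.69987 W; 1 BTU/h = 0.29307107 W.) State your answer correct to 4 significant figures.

-1.742e+8 BTU/h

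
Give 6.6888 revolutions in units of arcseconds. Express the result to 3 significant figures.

1 rev = 1.29600e+6 arcsec.
So 6.6888 × 1.29600e+6 ≈ 8.67e+6 arcsec.

8.67e+6 arcseconds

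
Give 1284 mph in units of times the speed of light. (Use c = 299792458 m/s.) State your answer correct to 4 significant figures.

1 mile per hour = 1.49116e-9 c.
1284 × 1.49116e-9 ≈ 1.915e-6 c.

1.915e-6 times the speed of light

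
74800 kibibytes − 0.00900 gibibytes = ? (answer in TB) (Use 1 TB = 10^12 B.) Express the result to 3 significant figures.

6.69e-5 terabytes

74800 KiB = 7.65952e-5 TB and 0.00900 GiB = 9.66368e-6 TB.
7.65952e-5 − 9.66368e-6 ≈ 6.69e-5 TB.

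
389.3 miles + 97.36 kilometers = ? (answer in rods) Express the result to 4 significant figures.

143900 rods

389.3 mi = 124576 rod and 97.36 km = 19358.9 rod.
124576 + 19358.9 ≈ 143900 rod.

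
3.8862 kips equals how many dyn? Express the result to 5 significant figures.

1.7287e+9 dynes

1 kip = 4.44822e+8 dynes.
So 3.8862 × 4.44822e+8 ≈ 1.7287e+9 dyn.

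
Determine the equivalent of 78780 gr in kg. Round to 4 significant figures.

1 gr = 6.47989 × 10^-5 kg.
Then 78780 × 6.47989 × 10^-5 ≈ 5.105 kg.

5.105 kilograms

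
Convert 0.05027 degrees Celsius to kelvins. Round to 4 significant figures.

K = °C + 273.15.
Applying the formula gives 273.2 K.

273.2 kelvins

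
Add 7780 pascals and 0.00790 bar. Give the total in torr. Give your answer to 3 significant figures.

64.3 torr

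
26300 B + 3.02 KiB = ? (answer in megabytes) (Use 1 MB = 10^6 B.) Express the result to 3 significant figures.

0.0294 MB

26300 B = 0.0263000 MB and 3.02 KiB = 0.00309248 MB.
0.0263000 + 0.00309248 ≈ 0.0294 MB.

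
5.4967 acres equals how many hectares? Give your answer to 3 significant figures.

2.22 ha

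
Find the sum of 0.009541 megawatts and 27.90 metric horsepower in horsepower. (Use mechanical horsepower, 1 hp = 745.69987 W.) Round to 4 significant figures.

40.31 hp

0.009541 MW = 12.7947 hp and 27.90 PS = 27.5183 hp.
12.7947 + 27.5183 ≈ 40.31 hp.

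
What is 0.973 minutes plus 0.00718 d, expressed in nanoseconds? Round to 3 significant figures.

0.973 min = 5.83800 × 10^10 ns and 0.00718 d = 6.20352 × 10^11 ns.
5.83800 × 10^10 + 6.20352 × 10^11 ≈ 6.79 × 10^11 ns.

6.79 × 10^11 ns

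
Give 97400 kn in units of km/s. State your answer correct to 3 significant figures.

50.1 kilometers per second

1 knot = 0.000514444 kilometers per second.
So 97400 × 0.000514444 ≈ 50.1 km/s.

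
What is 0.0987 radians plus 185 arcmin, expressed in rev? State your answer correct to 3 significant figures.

0.0243 rev

0.0987 rad = 0.0157086 rev and 185 arcmin = 0.00856481 rev.
0.0157086 + 0.00856481 ≈ 0.0243 rev.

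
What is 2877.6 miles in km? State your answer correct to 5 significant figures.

4631.0 km

1 mi = 1.60934 kilometers.
Then 2877.6 × 1.60934 ≈ 4631.0 km.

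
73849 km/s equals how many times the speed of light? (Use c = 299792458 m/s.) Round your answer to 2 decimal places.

1 km/s = 3.33564e-6 times the speed of light.
73849 × 3.33564e-6 ≈ 0.25 c.

0.25 c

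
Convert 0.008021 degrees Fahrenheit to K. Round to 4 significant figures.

K = (°F + 459.67) × 5/9.
Applying the formula gives 255.4 K.

255.4 kelvins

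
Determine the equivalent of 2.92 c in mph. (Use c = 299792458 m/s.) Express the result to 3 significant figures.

1 speed of light = 6.70617 × 10^8 mph.
Thus 2.92 × 6.70617 × 10^8 ≈ 1.96 × 10^9 mph.

1.96 × 10^9 mph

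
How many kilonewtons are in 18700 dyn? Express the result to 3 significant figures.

0.000187 kN

1 dyn = 1.00000e-8 kilonewtons.
Then 18700 × 1.00000e-8 ≈ 0.000187 kN.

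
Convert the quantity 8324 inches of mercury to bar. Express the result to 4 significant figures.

1 inch of mercury = 0.0338639 bar.
So 8324 × 0.0338639 ≈ 281.9 bar.

281.9 bar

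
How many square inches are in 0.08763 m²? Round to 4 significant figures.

1 m² = 1550.00 in².
0.08763 × 1550.00 ≈ 135.8 in².

135.8 in²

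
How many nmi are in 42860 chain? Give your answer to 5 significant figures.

1 chain = 0.0108622 nmi.
Thus 42860 × 0.0108622 ≈ 465.55 nmi.

465.55 nautical miles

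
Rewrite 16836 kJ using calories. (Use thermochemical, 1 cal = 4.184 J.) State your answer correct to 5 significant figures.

4.0239e+6 cal

1 kJ = 239.006 cal.
So 16836 × 239.006 ≈ 4.0239e+6 cal.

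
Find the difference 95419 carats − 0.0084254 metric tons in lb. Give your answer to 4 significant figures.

95419 ct = 42.0726 lb and 0.0084254 t = 18.5748 lb.
42.0726 − 18.5748 ≈ 23.50 lb.

23.50 lb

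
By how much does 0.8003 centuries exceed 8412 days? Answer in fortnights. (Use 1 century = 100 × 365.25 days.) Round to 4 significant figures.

1487 fortnight

0.8003 century = 2087.93 fortnight and 8412 d = 600.857 fortnight.
2087.93 − 600.857 ≈ 1487 fortnight.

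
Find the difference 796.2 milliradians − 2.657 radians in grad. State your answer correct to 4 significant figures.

-118.5 grad

796.2 mrad = 50.6877 grad and 2.657 rad = 169.150 grad.
50.6877 − 169.150 ≈ -118.5 grad.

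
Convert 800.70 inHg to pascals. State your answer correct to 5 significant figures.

1 inch of mercury = 3386.39 Pa.
Then 800.70 × 3386.39 ≈ 2.7115 × 10^6 Pa.

2.7115 × 10^6 pascals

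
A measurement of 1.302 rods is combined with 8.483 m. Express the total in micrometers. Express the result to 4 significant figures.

1.503e+7 micrometers

1.302 rod = 6.54802e+6 μm and 8.483 m = 8.48300e+6 μm.
6.54802e+6 + 8.48300e+6 ≈ 1.503e+7 μm.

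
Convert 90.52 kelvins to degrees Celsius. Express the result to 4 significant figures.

-182.6 °C

K = °C + 273.15.
Applying the formula gives -182.6 °C.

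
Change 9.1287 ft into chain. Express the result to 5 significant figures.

0.13831 chain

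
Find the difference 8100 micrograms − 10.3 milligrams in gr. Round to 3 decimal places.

8100 μg = 0.125002 gr and 10.3 mg = 0.158953 gr.
0.125002 − 0.158953 ≈ -0.034 gr.

-0.034 grains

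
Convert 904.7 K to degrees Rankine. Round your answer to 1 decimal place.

1628.5 °R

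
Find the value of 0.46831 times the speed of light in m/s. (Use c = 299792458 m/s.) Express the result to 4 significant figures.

1.404 × 10^8 meters per second

1 speed of light = 2.99792 × 10^8 meters per second.
Then 0.46831 × 2.99792 × 10^8 ≈ 1.404 × 10^8 m/s.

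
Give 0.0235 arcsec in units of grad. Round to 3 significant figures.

1 arcsecond = 0.000308642 grad.
0.0235 × 0.000308642 ≈ 7.25e-6 grad.

7.25e-6 gradians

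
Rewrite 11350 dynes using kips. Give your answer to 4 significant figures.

1 dyn = 2.24809 × 10^-9 kip.
Then 11350 × 2.24809 × 10^-9 ≈ 2.552 × 10^-5 kip.

2.552 × 10^-5 kip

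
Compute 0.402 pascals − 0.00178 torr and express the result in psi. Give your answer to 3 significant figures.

2.39 × 10^-5 pounds per square inch

0.402 Pa = 5.83052 × 10^-5 psi and 0.00178 torr = 3.44195 × 10^-5 psi.
5.83052 × 10^-5 − 3.44195 × 10^-5 ≈ 2.39 × 10^-5 psi.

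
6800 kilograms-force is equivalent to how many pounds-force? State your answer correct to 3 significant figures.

15000 lbf

1 kilogram-force = 2.20462 lbf.
Then 6800 × 2.20462 ≈ 15000 lbf.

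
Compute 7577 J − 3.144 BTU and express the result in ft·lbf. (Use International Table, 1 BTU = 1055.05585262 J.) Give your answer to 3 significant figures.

3140 ft·lbf

7577 J = 5588.51 ft·lbf and 3.144 BTU = 2446.56 ft·lbf.
5588.51 − 2446.56 ≈ 3140 ft·lbf.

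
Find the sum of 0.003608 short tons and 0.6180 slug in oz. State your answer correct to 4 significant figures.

0.003608 short ton = 115.456 oz and 0.6180 slug = 318.137 oz.
115.456 + 318.137 ≈ 433.6 oz.

433.6 oz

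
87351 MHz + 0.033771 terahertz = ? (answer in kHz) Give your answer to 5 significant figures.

87351 MHz = 8.73510e+7 kHz and 0.033771 THz = 3.37710e+7 kHz.
8.73510e+7 + 3.37710e+7 ≈ 1.2112e+8 kHz.

1.2112e+8 kilohertz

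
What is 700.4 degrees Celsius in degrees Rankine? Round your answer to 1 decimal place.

°R = (°C + 273.15) × 9/5.
Applying the formula gives 1752.4 °R.

1752.4 °R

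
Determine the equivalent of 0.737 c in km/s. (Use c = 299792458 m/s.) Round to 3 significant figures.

221000 kilometers per second

1 c = 299792 km/s.
0.737 × 299792 ≈ 221000 km/s.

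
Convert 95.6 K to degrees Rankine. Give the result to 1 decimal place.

°R = K × 9/5.
Applying the formula gives 172.1 °R.

172.1 °R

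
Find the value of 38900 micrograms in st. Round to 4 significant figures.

6.126 × 10^-6 stone

1 microgram = 1.57473 × 10^-10 stone.
So 38900 × 1.57473 × 10^-10 ≈ 6.126 × 10^-6 st.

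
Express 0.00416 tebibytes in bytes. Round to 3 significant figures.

4.57e+9 B

1 TiB = 1.09951e+12 B.
Then 0.00416 × 1.09951e+12 ≈ 4.57e+9 B.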